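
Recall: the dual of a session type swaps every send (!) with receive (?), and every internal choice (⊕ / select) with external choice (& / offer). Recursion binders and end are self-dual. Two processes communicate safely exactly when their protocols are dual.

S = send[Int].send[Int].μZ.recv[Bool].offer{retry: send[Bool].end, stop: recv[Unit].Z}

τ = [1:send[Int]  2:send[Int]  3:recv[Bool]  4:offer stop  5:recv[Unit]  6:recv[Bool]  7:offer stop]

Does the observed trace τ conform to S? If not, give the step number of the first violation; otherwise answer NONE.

@1 send[Int]  ok  now at send[Int].μZ.…
@2 send[Int]  ok  now at μZ.…
@3 recv[Bool]  ok  now at offer{retry: send[Bool].end, stop: recv[Unit].μZ.…}
@4 offer stop  ok  now at recv[Unit].μZ.…
@5 recv[Unit]  ok  now at μZ.…
@6 recv[Bool]  ok  now at offer{retry: send[Bool].end, stop: recv[Unit].μZ.…}
@7 offer stop  ok  now at recv[Unit].μZ.…
τ conforms to S (length 7)

NONE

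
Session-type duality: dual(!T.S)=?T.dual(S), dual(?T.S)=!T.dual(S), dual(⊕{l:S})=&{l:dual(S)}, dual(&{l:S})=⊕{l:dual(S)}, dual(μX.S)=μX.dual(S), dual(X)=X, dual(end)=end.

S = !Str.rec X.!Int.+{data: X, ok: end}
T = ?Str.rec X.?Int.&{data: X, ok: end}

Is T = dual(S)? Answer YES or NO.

!Str vs ?Str  match
  rec X vs rec X  match (rec unchanged)
    !Int vs ?Int  match
      +{data,ok} vs &{data,ok}  match label sets agree
        • data:
          X vs X  match
        • ok:
          end vs end  match

YES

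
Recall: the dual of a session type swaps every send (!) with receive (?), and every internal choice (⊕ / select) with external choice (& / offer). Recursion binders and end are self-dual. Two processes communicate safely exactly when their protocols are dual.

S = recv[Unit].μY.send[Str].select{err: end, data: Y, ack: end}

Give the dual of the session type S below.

recv[Unit] = send[Unit]
  μY = μY  (μ self-dual)
    send[Str] = recv[Str]
      select{err,data,ack} = offer{err,data,ack}  (internal→external)
        • err:
          end self-dual
        • data:
          Y self-dual
        • ack:
          end self-dual

send[Unit].μY.recv[Str].offer{err: end, data: Y, ack: end}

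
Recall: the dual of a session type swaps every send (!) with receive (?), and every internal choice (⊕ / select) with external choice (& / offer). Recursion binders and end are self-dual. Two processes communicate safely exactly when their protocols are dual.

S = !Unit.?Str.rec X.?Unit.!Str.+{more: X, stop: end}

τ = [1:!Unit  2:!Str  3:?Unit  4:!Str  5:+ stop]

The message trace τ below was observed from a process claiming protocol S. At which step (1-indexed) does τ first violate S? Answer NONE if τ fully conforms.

[1] !Unit  ok  now at ?Str.rec X.…
[2] got !Str, protocol expects ?Str  ✗

2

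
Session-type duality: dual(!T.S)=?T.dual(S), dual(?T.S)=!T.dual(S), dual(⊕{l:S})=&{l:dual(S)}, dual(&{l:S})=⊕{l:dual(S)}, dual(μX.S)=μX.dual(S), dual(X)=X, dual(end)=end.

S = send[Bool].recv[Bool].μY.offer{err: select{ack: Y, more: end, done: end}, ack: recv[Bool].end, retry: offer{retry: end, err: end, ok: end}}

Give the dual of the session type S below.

send[Bool] → recv[Bool]
  recv[Bool] → send[Bool]
    μY → μY  (μ self-dual)
      offer{err,ack,retry} → select{err,ack,retry}  (&→⊕)
        [err]
          select{ack,more,done} → offer{ack,more,done}  (select→offer)
            [ack]
              Y ↦ Y
            [more]
              end ↦ end
            [done]
              end ↦ end
        [ack]
          recv[Bool] → send[Bool]
            end ↦ end
        [retry]
          offer{retry,err,ok} → select{retry,err,ok}  (&→⊕)
            [retry]
              end ↦ end
            [err]
              end ↦ end
            [ok]
              end ↦ end

recv[Bool].send[Bool].μY.select{err: offer{ack: Y, more: end, done: end}, ack: send[Bool].end, retry: select{retry: end, err: end, ok: end}}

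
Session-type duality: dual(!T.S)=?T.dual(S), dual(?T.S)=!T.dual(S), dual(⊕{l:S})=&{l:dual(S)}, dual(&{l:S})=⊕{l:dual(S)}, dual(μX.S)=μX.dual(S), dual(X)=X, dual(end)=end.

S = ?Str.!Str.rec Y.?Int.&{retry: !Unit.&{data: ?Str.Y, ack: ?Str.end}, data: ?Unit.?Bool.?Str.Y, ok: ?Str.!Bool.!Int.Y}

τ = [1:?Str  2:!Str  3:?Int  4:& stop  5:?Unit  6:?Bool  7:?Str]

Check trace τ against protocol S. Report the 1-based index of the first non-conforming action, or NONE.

[1] ?Str  match  cont: !Str.rec Y.…
[2] !Str  match  cont: rec Y.…
[3] ?Int  match  cont: &{retry: !Unit.&{data: ?Str.rec Y.…, ack: ?Str.end}, data: ?Unit.?Bool.?Str.rec Y.…, ok: ?Str.!Bool.!Int.rec Y.…}
[4] got & stop, protocol expects & retry or & data or & ok  ✗

4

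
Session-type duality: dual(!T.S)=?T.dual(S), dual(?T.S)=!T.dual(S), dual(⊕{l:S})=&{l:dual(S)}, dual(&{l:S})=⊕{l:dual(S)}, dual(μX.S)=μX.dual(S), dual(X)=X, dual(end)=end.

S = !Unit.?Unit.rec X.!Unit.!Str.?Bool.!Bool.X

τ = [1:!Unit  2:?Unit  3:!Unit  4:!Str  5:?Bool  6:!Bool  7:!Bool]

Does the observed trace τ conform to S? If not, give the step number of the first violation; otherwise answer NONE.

7

step 1: !Unit  match  residual = ?Unit.rec X.…
step 2: ?Unit  match  residual = rec X.…
step 3: !Unit  match  residual = !Str.?Bool.!Bool.rec X.…
step 4: !Str  match  residual = ?Bool.!Bool.rec X.…
step 5: ?Bool  match  residual = !Bool.rec X.…
step 6: !Bool  match  residual = rec X.…
step 7: got !Bool, protocol expects !Unit  ✗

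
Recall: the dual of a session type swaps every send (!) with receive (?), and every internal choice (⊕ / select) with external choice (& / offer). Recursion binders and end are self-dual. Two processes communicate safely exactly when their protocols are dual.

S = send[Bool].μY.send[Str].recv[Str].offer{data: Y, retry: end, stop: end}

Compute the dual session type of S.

send[Bool] ↦ recv[Bool]
  μY ↦ μY  (μ self-dual)
    send[Str] ↦ recv[Str]
      recv[Str] ↦ send[Str]
        offer{data,retry,stop} ↦ select{data,retry,stop}  (&→⊕)
          [data]
            dual(Y) = Y
          [retry]
            dual(end) = end
          [stop]
            dual(end) = end

recv[Bool].μY.recv[Str].send[Str].select{data: Y, retry: end, stop: end}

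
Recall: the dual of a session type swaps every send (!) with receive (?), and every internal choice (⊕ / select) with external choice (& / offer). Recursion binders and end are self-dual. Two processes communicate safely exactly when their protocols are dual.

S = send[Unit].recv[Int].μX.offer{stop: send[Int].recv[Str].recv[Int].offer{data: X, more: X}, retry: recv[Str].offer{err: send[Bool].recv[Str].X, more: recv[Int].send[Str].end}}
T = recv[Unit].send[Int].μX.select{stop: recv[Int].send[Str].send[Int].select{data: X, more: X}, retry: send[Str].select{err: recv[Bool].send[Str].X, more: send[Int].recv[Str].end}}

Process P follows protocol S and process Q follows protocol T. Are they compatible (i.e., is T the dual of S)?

send[Unit] | recv[Unit]  match
  recv[Int] | send[Int]  match
    μX | μX  match (rec unchanged)
      offer{stop,retry} | select{stop,retry}  match same labels
        • stop:
          send[Int] | recv[Int]  match
            recv[Str] | send[Str]  match
              recv[Int] | send[Int]  match
                offer{data,more} | select{data,more}  match same labels
                  • data:
                    X | X  match
                  • more:
                    X | X  match
        • retry:
          recv[Str] | send[Str]  match
            offer{err,more} | select{err,more}  match same labels
              • err:
                send[Bool] | recv[Bool]  match
                  recv[Str] | send[Str]  match
                    X | X  match
              • more:
                recv[Int] | send[Int]  match
                  send[Str] | recv[Str]  match
                    end | end  match

YES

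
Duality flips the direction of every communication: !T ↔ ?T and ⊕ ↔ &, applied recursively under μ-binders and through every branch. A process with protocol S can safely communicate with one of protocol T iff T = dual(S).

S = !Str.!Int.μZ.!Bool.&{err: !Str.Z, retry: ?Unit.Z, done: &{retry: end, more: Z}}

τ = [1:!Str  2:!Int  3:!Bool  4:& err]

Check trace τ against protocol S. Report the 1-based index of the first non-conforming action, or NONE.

NONE

@1 !Str  ok  cont: !Int.μZ.…
@2 !Int  ok  cont: μZ.…
@3 !Bool  ok  cont: &{err: !Str.μZ.…, retry: ?Unit.μZ.…, done: &{retry: end, more: μZ.…}}
@4 & err  ok  cont: !Str.μZ.…
τ conforms to S (length 4)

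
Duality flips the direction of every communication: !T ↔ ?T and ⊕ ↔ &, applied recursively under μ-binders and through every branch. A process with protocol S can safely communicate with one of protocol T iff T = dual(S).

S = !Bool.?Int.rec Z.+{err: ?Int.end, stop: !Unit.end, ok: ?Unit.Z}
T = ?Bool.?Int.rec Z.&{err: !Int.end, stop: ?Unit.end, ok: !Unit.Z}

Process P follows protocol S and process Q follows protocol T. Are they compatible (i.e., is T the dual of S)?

NO

!Bool vs ?Bool  ✓
  ?Int vs ?Int  ✗ same direction on both sides — not dual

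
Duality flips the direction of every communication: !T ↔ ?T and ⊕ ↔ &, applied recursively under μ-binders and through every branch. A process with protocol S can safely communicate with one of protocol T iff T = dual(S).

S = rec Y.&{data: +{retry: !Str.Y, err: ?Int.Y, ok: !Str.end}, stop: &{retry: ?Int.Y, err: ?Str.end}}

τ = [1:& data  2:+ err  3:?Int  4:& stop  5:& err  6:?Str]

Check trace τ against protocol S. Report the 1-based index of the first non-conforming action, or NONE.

NONE

@1 & data  ok  residual = +{retry: !Str.rec Y.…, err: ?Int.rec Y.…, ok: !Str.end}
@2 + err  ok  residual = ?Int.rec Y.…
@3 ?Int  ok  residual = rec Y.…
@4 & stop  ok  residual = &{retry: ?Int.rec Y.…, err: ?Str.end}
@5 & err  ok  residual = ?Str.end
@6 ?Str  ok  residual = end
all 6 steps conform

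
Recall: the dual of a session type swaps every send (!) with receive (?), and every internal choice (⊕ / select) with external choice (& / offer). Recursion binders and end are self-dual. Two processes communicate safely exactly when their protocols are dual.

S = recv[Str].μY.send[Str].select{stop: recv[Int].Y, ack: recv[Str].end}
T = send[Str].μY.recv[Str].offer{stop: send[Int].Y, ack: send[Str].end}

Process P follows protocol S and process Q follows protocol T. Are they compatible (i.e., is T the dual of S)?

recv[Str] vs send[Str]  match
  μY vs μY  match (rec unchanged)
    send[Str] vs recv[Str]  match
      select{stop,ack} vs offer{stop,ack}  match label sets agree
        case stop:
          recv[Int] vs send[Int]  match
            Y vs Y  match
        case ack:
          recv[Str] vs send[Str]  match
            end vs end  match

YES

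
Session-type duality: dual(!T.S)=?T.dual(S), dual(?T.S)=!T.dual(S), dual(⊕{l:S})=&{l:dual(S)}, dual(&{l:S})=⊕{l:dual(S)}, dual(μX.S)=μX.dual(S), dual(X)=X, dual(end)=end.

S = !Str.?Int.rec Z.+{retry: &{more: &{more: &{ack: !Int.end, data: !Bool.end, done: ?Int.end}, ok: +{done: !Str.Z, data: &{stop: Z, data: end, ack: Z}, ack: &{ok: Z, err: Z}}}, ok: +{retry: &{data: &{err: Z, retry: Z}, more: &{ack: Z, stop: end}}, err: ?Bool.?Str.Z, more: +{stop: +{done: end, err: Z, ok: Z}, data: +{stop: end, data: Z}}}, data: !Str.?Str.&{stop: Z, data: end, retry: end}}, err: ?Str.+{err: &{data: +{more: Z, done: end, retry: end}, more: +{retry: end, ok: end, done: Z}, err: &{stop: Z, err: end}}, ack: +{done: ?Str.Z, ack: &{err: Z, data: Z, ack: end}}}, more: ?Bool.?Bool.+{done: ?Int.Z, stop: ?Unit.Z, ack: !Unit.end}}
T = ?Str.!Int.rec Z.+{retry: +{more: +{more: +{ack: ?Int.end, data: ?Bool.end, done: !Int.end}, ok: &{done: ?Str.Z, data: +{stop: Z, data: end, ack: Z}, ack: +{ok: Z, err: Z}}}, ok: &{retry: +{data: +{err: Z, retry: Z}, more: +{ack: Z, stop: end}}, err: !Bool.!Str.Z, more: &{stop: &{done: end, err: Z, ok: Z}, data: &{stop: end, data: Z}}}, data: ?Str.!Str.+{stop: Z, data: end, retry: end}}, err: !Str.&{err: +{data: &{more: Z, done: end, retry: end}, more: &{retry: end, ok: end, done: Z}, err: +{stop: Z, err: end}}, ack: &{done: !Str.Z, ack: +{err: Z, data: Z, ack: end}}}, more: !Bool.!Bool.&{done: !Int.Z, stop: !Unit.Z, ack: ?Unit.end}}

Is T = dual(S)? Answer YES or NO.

NO

!Str | ?Str  ✓
  ?Int | !Int  ✓
    rec Z | rec Z  ✓ (binder kept)
      +{retry,err,more} | +{retry,err,more}  ✗ choice polarity not flipped — not dual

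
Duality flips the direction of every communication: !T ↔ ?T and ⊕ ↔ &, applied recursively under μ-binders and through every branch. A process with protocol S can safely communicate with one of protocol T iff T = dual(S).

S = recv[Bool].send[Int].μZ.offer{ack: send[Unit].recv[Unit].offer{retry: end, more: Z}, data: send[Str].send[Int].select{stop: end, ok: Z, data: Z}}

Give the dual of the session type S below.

send[Bool].recv[Int].μZ.select{ack: recv[Unit].send[Unit].select{retry: end, more: Z}, data: recv[Str].recv[Int].offer{stop: end, ok: Z, data: Z}}

recv[Bool] ↦ send[Bool]
  send[Int] ↦ recv[Int]
    μZ ↦ μZ  (μ self-dual)
      offer{ack,data} ↦ select{ack,data}  (offer→select)
        • ack:
          send[Unit] ↦ recv[Unit]
            recv[Unit] ↦ send[Unit]
              offer{retry,more} ↦ select{retry,more}  (offer→select)
                • retry:
                  end self-dual
                • more:
                  Z self-dual
        • data:
          send[Str] ↦ recv[Str]
            send[Int] ↦ recv[Int]
              select{stop,ok,data} ↦ offer{stop,ok,data}  (select→offer)
                • stop:
                  end self-dual
                • ok:
                  Z self-dual
                • data:
                  Z self-dual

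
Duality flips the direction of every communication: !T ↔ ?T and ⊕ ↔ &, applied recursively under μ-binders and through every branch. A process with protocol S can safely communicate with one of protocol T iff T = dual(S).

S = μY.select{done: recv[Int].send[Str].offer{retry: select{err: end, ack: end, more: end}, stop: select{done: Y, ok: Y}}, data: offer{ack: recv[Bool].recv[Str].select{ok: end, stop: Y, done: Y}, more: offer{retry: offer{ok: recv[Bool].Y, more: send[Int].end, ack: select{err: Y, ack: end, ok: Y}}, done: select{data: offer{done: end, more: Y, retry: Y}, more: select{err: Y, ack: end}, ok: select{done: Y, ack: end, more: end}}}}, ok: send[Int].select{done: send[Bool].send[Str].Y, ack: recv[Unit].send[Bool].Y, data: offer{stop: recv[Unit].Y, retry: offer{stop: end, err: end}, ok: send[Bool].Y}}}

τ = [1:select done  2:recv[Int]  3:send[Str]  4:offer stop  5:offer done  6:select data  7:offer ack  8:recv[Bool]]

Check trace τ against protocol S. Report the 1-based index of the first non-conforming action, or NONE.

5

step 1: select done  match  state: recv[Int].send[Str].offer{retry: select{err: end, ack: end, more: end}, stop: select{done: μY.…, ok: μY.…}}
step 2: recv[Int]  match  state: send[Str].offer{retry: select{err: end, ack: end, more: end}, stop: select{done: μY.…, ok: μY.…}}
step 3: send[Str]  match  state: offer{retry: select{err: end, ack: end, more: end}, stop: select{done: μY.…, ok: μY.…}}
step 4: offer stop  match  state: select{done: μY.…, ok: μY.…}
step 5: got offer done, protocol expects select done or select ok  ✗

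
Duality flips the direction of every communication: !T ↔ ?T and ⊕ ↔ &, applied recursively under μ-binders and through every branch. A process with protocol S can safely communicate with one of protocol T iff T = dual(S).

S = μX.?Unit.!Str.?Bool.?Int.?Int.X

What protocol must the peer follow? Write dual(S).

μX.!Unit.?Str.!Bool.!Int.!Int.X

μX → μX  (binder kept)
  ?Unit → !Unit
    !Str → ?Str
      ?Bool → !Bool
        ?Int → !Int
          ?Int → !Int
            X ↦ X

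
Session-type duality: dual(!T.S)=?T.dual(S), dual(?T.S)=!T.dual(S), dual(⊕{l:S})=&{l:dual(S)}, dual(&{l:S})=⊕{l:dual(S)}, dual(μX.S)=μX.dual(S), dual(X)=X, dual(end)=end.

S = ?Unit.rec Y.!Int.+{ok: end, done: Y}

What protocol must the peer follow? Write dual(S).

!Unit.rec Y.?Int.&{ok: end, done: Y}

?Unit = !Unit
  rec Y = rec Y  (μ self-dual)
    !Int = ?Int
      +{ok,done} = &{ok,done}  (internal→external)
        case ok:
          end ↦ end
        case done:
          Y ↦ Y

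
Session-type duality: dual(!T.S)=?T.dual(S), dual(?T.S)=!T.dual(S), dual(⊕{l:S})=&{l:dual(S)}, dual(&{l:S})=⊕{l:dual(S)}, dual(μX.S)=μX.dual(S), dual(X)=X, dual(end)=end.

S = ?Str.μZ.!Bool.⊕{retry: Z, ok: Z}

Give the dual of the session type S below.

!Str.μZ.?Bool.&{retry: Z, ok: Z}

?Str → !Str
  μZ → μZ  (μ self-dual)
    !Bool → ?Bool
      ⊕{retry,ok} → &{retry,ok}  (select→offer)
        case retry:
          Z ↦ Z
        case ok:
          Z ↦ Z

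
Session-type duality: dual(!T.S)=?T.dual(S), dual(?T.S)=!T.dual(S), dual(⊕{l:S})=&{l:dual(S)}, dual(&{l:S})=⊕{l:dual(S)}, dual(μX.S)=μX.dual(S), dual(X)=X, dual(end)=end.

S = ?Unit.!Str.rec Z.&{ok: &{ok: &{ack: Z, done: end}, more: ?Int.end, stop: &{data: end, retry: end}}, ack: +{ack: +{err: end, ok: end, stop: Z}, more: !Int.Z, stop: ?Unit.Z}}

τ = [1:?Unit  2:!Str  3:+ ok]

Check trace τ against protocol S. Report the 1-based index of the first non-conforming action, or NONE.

@1 ?Unit  ok  state: !Str.rec Z.…
@2 !Str  ok  state: rec Z.…
@3 got + ok, protocol expects & ok or & ack  ✗

3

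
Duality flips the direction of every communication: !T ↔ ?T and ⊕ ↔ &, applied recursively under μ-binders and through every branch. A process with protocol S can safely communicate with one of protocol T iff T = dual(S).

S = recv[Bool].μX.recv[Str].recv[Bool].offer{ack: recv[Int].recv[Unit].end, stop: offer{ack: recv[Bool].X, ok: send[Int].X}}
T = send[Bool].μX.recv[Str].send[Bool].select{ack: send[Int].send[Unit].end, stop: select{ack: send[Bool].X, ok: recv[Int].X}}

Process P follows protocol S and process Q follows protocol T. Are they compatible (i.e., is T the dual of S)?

recv[Bool] | send[Bool]  match
  μX | μX  match (rec unchanged)
    recv[Str] | recv[Str]  ✗ same direction on both sides — not dual

NO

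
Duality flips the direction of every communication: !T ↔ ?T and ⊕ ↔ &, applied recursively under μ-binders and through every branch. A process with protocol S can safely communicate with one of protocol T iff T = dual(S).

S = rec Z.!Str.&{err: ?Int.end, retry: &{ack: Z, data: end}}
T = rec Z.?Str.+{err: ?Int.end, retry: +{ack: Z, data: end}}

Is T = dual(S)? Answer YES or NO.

rec Z vs rec Z  ✓ (μ self-dual)
  !Str vs ?Str  ✓
    &{err,retry} vs +{err,retry}  ✓ label sets agree
      [err]
        ?Int vs ?Int  ✗ same direction on both sides — not dual

NO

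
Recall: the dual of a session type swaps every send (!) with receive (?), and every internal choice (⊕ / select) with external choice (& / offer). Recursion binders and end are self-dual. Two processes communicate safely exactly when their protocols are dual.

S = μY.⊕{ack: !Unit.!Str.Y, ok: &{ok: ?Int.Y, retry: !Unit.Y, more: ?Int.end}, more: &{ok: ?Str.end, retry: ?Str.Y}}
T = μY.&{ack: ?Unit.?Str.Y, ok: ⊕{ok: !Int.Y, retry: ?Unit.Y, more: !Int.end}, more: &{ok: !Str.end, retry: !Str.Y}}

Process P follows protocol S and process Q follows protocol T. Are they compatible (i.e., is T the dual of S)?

NO

μY ‖ μY  ✓ (binder kept)
  ⊕{ack,ok,more} ‖ &{ack,ok,more}  ✓ labels match
    case ack:
      !Unit ‖ ?Unit  ✓
        !Str ‖ ?Str  ✓
          Y ‖ Y  ✓
    case ok:
      &{ok,retry,more} ‖ ⊕{ok,retry,more}  ✓ labels match
        case ok:
          ?Int ‖ !Int  ✓
            Y ‖ Y  ✓
        case retry:
          !Unit ‖ ?Unit  ✓
            Y ‖ Y  ✓
        case more:
          ?Int ‖ !Int  ✓
            end ‖ end  ✓
    case more:
      &{ok,retry} ‖ &{ok,retry}  ✗ choice polarity not flipped — not dual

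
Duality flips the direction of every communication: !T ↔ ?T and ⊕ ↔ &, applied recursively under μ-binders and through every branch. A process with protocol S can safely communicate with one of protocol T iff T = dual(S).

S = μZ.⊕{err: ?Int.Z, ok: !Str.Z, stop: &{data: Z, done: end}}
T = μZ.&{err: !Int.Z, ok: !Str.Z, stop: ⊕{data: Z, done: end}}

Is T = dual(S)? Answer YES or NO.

NO

μZ | μZ  ✓ (rec unchanged)
  ⊕{err,ok,stop} | &{err,ok,stop}  ✓ label sets agree
    • err:
      ?Int | !Int  ✓
        Z | Z  ✓
    • ok:
      !Str | !Str  ✗ same direction on both sides — not dual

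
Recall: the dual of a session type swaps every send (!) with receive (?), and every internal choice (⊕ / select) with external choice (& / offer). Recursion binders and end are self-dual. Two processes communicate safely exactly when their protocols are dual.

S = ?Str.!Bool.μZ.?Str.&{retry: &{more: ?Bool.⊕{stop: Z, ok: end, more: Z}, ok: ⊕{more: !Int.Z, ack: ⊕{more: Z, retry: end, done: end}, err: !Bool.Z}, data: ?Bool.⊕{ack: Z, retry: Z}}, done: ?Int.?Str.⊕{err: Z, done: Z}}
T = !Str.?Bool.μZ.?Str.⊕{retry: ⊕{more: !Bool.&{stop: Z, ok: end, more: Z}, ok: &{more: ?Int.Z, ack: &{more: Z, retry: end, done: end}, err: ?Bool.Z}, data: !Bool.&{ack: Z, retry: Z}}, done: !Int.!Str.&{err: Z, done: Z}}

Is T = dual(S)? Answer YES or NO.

?Str | !Str  ✓
  !Bool | ?Bool  ✓
    μZ | μZ  ✓ (binder kept)
      ?Str | ?Str  ✗ same direction on both sides — not dual

NO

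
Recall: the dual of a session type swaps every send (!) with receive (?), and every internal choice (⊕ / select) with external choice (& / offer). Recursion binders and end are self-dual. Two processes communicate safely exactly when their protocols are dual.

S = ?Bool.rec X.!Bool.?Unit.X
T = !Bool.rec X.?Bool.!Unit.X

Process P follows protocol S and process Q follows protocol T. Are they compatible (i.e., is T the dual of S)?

?Bool ‖ !Bool  ✓
  rec X ‖ rec X  ✓ (binder kept)
    !Bool ‖ ?Bool  ✓
      ?Unit ‖ !Unit  ✓
        X ‖ X  ✓

YES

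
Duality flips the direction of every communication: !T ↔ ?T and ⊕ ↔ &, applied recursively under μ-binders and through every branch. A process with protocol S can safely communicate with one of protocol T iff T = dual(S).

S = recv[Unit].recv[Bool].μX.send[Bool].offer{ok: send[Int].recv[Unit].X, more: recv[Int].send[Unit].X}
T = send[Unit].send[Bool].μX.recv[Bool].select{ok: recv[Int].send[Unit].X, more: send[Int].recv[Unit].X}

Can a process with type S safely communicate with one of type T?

recv[Unit] | send[Unit]  ✓
  recv[Bool] | send[Bool]  ✓
    μX | μX  ✓ (μ self-dual)
      send[Bool] | recv[Bool]  ✓
        offer{ok,more} | select{ok,more}  ✓ same labels
          • ok:
            send[Int] | recv[Int]  ✓
              recv[Unit] | send[Unit]  ✓
                X | X  ✓
          • more:
            recv[Int] | send[Int]  ✓
              send[Unit] | recv[Unit]  ✓
                X | X  ✓

YES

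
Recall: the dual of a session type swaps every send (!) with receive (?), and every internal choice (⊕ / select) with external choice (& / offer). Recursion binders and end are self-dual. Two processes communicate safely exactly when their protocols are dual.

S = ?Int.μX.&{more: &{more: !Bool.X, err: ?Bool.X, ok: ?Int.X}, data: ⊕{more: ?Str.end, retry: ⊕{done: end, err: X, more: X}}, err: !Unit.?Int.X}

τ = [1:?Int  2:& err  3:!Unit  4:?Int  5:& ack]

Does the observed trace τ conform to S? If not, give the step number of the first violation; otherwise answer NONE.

5

step 1: ?Int  ✓  now at μX.…
step 2: & err  ✓  now at !Unit.?Int.μX.…
step 3: !Unit  ✓  now at ?Int.μX.…
step 4: ?Int  ✓  now at μX.…
step 5: got & ack, protocol expects & more or & data or & err  ✗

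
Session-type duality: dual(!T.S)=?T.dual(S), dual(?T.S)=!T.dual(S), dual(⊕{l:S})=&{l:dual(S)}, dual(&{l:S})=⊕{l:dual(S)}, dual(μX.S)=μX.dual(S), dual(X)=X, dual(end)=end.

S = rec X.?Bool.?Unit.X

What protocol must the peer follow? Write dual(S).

rec X.!Bool.!Unit.X

rec X → rec X  (binder kept)
  ?Bool → !Bool
    ?Unit → !Unit
      X ↦ X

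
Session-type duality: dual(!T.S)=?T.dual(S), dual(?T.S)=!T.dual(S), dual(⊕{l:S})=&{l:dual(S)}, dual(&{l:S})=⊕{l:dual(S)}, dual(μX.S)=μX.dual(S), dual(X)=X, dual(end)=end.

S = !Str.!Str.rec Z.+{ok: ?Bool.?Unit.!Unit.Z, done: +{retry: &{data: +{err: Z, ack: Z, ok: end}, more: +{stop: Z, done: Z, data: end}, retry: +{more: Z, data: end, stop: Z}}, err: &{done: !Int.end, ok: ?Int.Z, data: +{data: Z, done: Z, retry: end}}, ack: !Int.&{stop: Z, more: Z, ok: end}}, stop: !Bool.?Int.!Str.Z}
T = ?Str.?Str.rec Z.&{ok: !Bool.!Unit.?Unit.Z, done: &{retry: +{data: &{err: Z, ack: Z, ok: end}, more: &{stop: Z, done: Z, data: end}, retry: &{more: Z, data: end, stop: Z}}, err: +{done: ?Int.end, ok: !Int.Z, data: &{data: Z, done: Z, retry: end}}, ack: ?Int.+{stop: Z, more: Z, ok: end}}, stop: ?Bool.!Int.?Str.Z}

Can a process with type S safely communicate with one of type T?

YES

!Str ‖ ?Str  ok
  !Str ‖ ?Str  ok
    rec Z ‖ rec Z  ok (rec unchanged)
      +{ok,done,stop} ‖ &{ok,done,stop}  ok same labels
        [ok]
          ?Bool ‖ !Bool  ok
            ?Unit ‖ !Unit  ok
              !Unit ‖ ?Unit  ok
                Z ‖ Z  ok
        [done]
          +{retry,err,ack} ‖ &{retry,err,ack}  ok same labels
            [retry]
              &{data,more,retry} ‖ +{data,more,retry}  ok same labels
                [data]
                  +{err,ack,ok} ‖ &{err,ack,ok}  ok same labels
                    [err]
                      Z ‖ Z  ok
                    [ack]
                      Z ‖ Z  ok
                    [ok]
                      end ‖ end  ok
                [more]
                  +{stop,done,data} ‖ &{stop,done,data}  ok same labels
                    [stop]
                      Z ‖ Z  ok
                    [done]
                      Z ‖ Z  ok
                    [data]
                      end ‖ end  ok
                [retry]
                  +{more,data,stop} ‖ &{more,data,stop}  ok same labels
                    [more]
                      Z ‖ Z  ok
                    [data]
                      end ‖ end  ok
                    [stop]
                      Z ‖ Z  ok
            [err]
              &{done,ok,data} ‖ +{done,ok,data}  ok same labels
                [done]
                  !Int ‖ ?Int  ok
                    end ‖ end  ok
                [ok]
                  ?Int ‖ !Int  ok
                    Z ‖ Z  ok
                [data]
                  +{data,done,retry} ‖ &{data,done,retry}  ok same labels
                    [data]
                      Z ‖ Z  ok
                    [done]
                      Z ‖ Z  ok
                    [retry]
                      end ‖ end  ok
            [ack]
              !Int ‖ ?Int  ok
                &{stop,more,ok} ‖ +{stop,more,ok}  ok same labels
                  [stop]
                    Z ‖ Z  ok
                  [more]
                    Z ‖ Z  ok
                  [ok]
                    end ‖ end  ok
        [stop]
          !Bool ‖ ?Bool  ok
            ?Int ‖ !Int  ok
              !Str ‖ ?Str  ok
                Z ‖ Z  ok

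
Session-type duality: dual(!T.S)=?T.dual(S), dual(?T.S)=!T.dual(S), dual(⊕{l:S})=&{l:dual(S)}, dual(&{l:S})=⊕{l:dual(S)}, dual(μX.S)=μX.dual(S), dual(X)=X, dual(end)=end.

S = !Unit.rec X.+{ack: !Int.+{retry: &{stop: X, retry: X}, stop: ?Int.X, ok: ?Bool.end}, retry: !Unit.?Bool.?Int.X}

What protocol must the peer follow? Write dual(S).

?Unit.rec X.&{ack: ?Int.&{retry: +{stop: X, retry: X}, stop: !Int.X, ok: !Bool.end}, retry: ?Unit.!Bool.!Int.X}

!Unit ↦ ?Unit
  rec X ↦ rec X  (binder kept)
    +{ack,retry} ↦ &{ack,retry}  (internal→external)
      case ack:
        !Int ↦ ?Int
          +{retry,stop,ok} ↦ &{retry,stop,ok}  (internal→external)
            case retry:
              &{stop,retry} ↦ +{stop,retry}  (&→⊕)
                case stop:
                  X self-dual
                case retry:
                  X self-dual
            case stop:
              ?Int ↦ !Int
                X self-dual
            case ok:
              ?Bool ↦ !Bool
                end self-dual
      case retry:
        !Unit ↦ ?Unit
          ?Bool ↦ !Bool
            ?Int ↦ !Int
              X self-dual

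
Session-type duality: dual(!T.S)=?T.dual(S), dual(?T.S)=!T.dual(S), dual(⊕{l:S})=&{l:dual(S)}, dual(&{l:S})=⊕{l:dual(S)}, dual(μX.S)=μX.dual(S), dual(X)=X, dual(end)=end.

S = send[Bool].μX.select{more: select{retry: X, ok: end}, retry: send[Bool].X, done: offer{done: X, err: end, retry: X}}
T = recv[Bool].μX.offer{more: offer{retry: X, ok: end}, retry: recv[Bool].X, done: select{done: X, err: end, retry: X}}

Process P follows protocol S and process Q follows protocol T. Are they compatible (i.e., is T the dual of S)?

YES

send[Bool] vs recv[Bool]  ok
  μX vs μX  ok (μ self-dual)
    select{more,retry,done} vs offer{more,retry,done}  ok same labels
      case more:
        select{retry,ok} vs offer{retry,ok}  ok same labels
          case retry:
            X vs X  ok
          case ok:
            end vs end  ok
      case retry:
        send[Bool] vs recv[Bool]  ok
          X vs X  ok
      case done:
        offer{done,err,retry} vs select{done,err,retry}  ok same labels
          case done:
            X vs X  ok
          case err:
            end vs end  ok
          case retry:
            X vs X  ok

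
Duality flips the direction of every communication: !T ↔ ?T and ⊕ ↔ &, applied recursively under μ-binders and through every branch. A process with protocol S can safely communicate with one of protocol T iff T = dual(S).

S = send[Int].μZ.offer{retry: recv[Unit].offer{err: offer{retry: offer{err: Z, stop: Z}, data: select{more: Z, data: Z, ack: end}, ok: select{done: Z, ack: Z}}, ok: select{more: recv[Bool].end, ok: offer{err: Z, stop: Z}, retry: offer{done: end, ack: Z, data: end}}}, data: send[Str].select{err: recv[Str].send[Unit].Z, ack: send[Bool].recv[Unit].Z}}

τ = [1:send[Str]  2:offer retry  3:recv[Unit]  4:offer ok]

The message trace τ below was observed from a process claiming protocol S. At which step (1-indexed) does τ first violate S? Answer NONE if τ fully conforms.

[1] got send[Str], protocol expects send[Int]  ✗

1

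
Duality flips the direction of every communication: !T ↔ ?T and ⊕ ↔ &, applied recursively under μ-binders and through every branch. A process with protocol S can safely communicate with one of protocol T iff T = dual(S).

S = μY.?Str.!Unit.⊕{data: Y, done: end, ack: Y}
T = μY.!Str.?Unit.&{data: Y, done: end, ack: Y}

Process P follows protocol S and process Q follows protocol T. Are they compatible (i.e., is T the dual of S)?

YES

μY | μY  ok (rec unchanged)
  ?Str | !Str  ok
    !Unit | ?Unit  ok
      ⊕{data,done,ack} | &{data,done,ack}  ok same labels
        case data:
          Y | Y  ok
        case done:
          end | end  ok
        case ack:
          Y | Y  ok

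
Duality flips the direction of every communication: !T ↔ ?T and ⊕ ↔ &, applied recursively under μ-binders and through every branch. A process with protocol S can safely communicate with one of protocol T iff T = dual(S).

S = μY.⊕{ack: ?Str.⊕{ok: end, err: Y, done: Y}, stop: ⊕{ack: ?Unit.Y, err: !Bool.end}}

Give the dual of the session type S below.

μY.&{ack: !Str.&{ok: end, err: Y, done: Y}, stop: &{ack: !Unit.Y, err: ?Bool.end}}

μY = μY  (μ self-dual)
  ⊕{ack,stop} = &{ack,stop}  (select→offer)
    [ack]
      ?Str = !Str
        ⊕{ok,err,done} = &{ok,err,done}  (select→offer)
          [ok]
            end ↦ end
          [err]
            Y ↦ Y
          [done]
            Y ↦ Y
    [stop]
      ⊕{ack,err} = &{ack,err}  (select→offer)
        [ack]
          ?Unit = !Unit
            Y ↦ Y
        [err]
          !Bool = ?Bool
            end ↦ end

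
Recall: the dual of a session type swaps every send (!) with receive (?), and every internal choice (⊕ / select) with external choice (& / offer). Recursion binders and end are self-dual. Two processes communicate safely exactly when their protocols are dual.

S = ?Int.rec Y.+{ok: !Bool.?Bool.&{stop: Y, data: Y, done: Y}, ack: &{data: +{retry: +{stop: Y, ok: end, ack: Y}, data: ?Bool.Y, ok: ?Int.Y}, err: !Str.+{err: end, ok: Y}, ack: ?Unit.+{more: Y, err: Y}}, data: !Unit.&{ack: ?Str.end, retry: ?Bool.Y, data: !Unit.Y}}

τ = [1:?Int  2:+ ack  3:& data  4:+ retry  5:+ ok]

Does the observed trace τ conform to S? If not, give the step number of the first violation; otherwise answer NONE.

NONE

step 1: ?Int  ✓  now at rec Y.…
step 2: + ack  ✓  now at &{data: +{retry: +{stop: rec Y.…, ok: end, ack: rec Y.…}, data: ?Bool.rec Y.…, ok: ?Int.rec Y.…}, err: !Str.+{err: end, ok: rec Y.…}, ack: ?Unit.+{more: rec Y.…, err: rec Y.…}}
step 3: & data  ✓  now at +{retry: +{stop: rec Y.…, ok: end, ack: rec Y.…}, data: ?Bool.rec Y.…, ok: ?Int.rec Y.…}
step 4: + retry  ✓  now at +{stop: rec Y.…, ok: end, ack: rec Y.…}
step 5: + ok  ✓  now at end
all 5 steps conform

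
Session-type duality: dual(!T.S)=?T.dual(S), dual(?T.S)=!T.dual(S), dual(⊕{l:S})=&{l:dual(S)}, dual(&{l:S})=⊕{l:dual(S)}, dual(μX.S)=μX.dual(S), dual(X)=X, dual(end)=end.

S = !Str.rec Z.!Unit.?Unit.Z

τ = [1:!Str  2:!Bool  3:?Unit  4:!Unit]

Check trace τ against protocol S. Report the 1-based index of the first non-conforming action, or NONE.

@1 !Str  ✓  residual = rec Z.…
@2 got !Bool, protocol expects !Unit  ✗

2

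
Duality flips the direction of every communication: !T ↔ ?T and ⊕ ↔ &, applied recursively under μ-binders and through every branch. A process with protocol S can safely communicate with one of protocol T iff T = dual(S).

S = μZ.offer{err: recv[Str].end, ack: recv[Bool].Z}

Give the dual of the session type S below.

μZ → μZ  (μ self-dual)
  offer{err,ack} → select{err,ack}  (external→internal)
    • err:
      recv[Str] → send[Str]
        end self-dual
    • ack:
      recv[Bool] → send[Bool]
        Z self-dual

μZ.select{err: send[Str].end, ack: send[Bool].Z}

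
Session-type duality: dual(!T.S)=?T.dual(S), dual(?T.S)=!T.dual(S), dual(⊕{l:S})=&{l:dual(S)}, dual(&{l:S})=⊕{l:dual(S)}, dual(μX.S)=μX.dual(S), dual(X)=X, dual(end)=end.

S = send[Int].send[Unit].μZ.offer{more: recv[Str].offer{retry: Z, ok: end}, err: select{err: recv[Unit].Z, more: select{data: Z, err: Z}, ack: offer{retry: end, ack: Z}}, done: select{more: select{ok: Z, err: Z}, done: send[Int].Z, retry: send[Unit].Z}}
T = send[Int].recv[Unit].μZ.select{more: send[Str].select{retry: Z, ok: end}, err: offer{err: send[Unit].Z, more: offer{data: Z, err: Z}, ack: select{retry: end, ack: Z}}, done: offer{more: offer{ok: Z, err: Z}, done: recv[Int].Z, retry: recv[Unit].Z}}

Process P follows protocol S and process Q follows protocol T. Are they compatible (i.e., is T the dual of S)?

NO

send[Int] vs send[Int]  ✗ same direction on both sides — not dual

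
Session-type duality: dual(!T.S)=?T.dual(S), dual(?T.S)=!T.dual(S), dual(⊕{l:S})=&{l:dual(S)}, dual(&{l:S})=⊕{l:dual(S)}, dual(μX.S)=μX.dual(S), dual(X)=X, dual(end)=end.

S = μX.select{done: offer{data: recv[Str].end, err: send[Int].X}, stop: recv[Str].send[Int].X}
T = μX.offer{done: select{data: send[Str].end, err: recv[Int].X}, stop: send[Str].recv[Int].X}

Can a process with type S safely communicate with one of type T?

μX ‖ μX  match (μ self-dual)
  select{done,stop} ‖ offer{done,stop}  match label sets agree
    • done:
      offer{data,err} ‖ select{data,err}  match label sets agree
        • data:
          recv[Str] ‖ send[Str]  match
            end ‖ end  match
        • err:
          send[Int] ‖ recv[Int]  match
            X ‖ X  match
    • stop:
      recv[Str] ‖ send[Str]  match
        send[Int] ‖ recv[Int]  match
          X ‖ X  match

YES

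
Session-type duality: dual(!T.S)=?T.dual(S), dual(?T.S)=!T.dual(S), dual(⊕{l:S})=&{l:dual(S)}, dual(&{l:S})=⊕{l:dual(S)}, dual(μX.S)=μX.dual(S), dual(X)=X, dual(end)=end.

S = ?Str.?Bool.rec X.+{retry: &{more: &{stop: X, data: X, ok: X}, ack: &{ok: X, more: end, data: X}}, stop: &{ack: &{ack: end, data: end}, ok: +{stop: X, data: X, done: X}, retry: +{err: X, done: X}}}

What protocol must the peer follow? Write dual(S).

?Str ↦ !Str
  ?Bool ↦ !Bool
    rec X ↦ rec X  (binder kept)
      +{retry,stop} ↦ &{retry,stop}  (⊕→&)
        case retry:
          &{more,ack} ↦ +{more,ack}  (&→⊕)
            case more:
              &{stop,data,ok} ↦ +{stop,data,ok}  (&→⊕)
                case stop:
                  dual(X) = X
                case data:
                  dual(X) = X
                case ok:
                  dual(X) = X
            case ack:
              &{ok,more,data} ↦ +{ok,more,data}  (&→⊕)
                case ok:
                  dual(X) = X
                case more:
                  dual(end) = end
                case data:
                  dual(X) = X
        case stop:
          &{ack,ok,retry} ↦ +{ack,ok,retry}  (&→⊕)
            case ack:
              &{ack,data} ↦ +{ack,data}  (&→⊕)
                case ack:
                  dual(end) = end
                case data:
                  dual(end) = end
            case ok:
              +{stop,data,done} ↦ &{stop,data,done}  (⊕→&)
                case stop:
                  dual(X) = X
                case data:
                  dual(X) = X
                case done:
                  dual(X) = X
            case retry:
              +{err,done} ↦ &{err,done}  (⊕→&)
                case err:
                  dual(X) = X
                case done:
                  dual(X) = X

!Str.!Bool.rec X.&{retry: +{more: +{stop: X, data: X, ok: X}, ack: +{ok: X, more: end, data: X}}, stop: +{ack: +{ack: end, data: end}, ok: &{stop: X, data: X, done: X}, retry: &{err: X, done: X}}}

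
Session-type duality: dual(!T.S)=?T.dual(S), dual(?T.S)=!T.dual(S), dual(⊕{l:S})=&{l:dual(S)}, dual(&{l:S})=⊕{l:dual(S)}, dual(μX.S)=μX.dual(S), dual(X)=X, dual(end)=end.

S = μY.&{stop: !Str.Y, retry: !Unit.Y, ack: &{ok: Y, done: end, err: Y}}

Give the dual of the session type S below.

μY.⊕{stop: ?Str.Y, retry: ?Unit.Y, ack: ⊕{ok: Y, done: end, err: Y}}

μY ↦ μY  (rec unchanged)
  &{stop,retry,ack} ↦ ⊕{stop,retry,ack}  (offer→select)
    [stop]
      !Str ↦ ?Str
        Y self-dual
    [retry]
      !Unit ↦ ?Unit
        Y self-dual
    [ack]
      &{ok,done,err} ↦ ⊕{ok,done,err}  (offer→select)
        [ok]
          Y self-dual
        [done]
          end self-dual
        [err]
          Y self-dual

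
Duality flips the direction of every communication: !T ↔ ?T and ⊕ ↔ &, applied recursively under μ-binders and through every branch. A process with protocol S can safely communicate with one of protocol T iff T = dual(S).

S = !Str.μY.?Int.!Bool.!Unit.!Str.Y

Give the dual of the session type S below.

!Str ↦ ?Str
  μY ↦ μY  (μ self-dual)
    ?Int ↦ !Int
      !Bool ↦ ?Bool
        !Unit ↦ ?Unit
          !Str ↦ ?Str
            Y self-dual

?Str.μY.!Int.?Bool.?Unit.?Str.Y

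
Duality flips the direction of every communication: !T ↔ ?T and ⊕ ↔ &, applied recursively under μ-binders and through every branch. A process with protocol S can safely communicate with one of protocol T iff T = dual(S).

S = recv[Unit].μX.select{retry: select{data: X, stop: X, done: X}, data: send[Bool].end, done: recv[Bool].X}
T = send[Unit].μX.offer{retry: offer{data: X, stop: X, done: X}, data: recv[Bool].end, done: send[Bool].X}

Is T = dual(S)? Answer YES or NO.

recv[Unit] ‖ send[Unit]  ok
  μX ‖ μX  ok (μ self-dual)
    select{retry,data,done} ‖ offer{retry,data,done}  ok same labels
      [retry]
        select{data,stop,done} ‖ offer{data,stop,done}  ok same labels
          [data]
            X ‖ X  ok
          [stop]
            X ‖ X  ok
          [done]
            X ‖ X  ok
      [data]
        send[Bool] ‖ recv[Bool]  ok
          end ‖ end  ok
      [done]
        recv[Bool] ‖ send[Bool]  ok
          X ‖ X  ok

YES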